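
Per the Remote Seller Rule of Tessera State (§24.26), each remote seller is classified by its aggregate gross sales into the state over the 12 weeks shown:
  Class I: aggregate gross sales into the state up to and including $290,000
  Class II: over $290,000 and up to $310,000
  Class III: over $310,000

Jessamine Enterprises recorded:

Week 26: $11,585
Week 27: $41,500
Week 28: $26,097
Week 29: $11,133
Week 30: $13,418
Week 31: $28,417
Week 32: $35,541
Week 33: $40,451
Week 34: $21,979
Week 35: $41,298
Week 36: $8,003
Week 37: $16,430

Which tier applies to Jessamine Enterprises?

Aggregate gross sales into the state: $11,585 + $41,500 + $26,097 + $11,133 + $13,418 + $28,417 + $35,541 + $40,451 + $21,979 + $41,298 + $8,003 + $16,430 = $295,852.
$290,000 < $295,852 ≤ $310,000, so Class II applies.

Class II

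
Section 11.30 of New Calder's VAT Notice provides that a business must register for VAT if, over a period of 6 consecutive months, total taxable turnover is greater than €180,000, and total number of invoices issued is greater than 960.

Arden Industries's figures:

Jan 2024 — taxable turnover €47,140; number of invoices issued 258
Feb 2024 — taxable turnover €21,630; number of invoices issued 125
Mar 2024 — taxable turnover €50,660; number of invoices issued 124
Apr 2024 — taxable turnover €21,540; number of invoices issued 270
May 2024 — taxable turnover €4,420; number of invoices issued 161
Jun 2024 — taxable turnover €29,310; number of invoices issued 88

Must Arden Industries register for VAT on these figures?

No

Total taxable turnover: €47,140 + €21,630 + €50,660 + €21,540 + €4,420 + €29,310 = €174,700 (≤ €180,000).
Total number of invoices issued: 258 + 125 + 124 + 270 + 161 + 88 = 1,026 (> 960).
The test is 'and': the rule requires both, and at least one is not exceeded.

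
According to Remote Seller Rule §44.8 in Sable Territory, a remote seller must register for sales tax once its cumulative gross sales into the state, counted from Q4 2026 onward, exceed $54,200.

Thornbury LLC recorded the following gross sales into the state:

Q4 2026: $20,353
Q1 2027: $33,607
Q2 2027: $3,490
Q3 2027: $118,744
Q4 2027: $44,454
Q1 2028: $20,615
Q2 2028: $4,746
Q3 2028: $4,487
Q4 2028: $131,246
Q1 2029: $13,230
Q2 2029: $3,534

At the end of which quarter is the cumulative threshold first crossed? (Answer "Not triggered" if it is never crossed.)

Through Q4 2026: $20,353
Through Q1 2027: $53,960
Through Q2 2027: $57,450 ← exceeds threshold

Q2 2027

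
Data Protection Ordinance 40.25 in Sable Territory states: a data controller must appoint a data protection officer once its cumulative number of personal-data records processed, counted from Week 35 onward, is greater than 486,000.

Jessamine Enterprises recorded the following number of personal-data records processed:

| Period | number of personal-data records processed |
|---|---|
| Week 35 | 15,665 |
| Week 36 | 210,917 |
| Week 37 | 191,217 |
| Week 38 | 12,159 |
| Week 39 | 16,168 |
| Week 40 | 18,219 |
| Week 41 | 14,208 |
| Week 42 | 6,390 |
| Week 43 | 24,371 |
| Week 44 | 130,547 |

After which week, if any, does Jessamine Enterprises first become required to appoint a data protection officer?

Week 43

Through Week 35: 15,665
Through Week 36: 226,582
Through Week 37: 417,799
Through Week 38: 429,958
Through Week 39: 446,126
Through Week 40: 464,345
Through Week 41: 478,553
Through Week 42: 484,943
Through Week 43: 509,314 ← exceeds threshold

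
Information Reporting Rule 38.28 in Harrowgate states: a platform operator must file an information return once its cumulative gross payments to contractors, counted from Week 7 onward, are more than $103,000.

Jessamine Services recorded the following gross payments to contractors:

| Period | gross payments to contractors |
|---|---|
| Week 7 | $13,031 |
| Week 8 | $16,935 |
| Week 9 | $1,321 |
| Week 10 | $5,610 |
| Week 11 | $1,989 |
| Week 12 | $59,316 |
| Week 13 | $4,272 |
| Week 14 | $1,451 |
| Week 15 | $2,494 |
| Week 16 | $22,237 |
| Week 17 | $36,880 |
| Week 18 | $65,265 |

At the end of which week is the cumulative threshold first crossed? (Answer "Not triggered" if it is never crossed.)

Week 14

Through Week 7: $13,031
Through Week 8: $29,966
Through Week 9: $31,287
Through Week 10: $36,897
Through Week 11: $38,886
Through Week 12: $98,202
Through Week 13: $102,474
Through Week 14: $103,925 ← exceeds threshold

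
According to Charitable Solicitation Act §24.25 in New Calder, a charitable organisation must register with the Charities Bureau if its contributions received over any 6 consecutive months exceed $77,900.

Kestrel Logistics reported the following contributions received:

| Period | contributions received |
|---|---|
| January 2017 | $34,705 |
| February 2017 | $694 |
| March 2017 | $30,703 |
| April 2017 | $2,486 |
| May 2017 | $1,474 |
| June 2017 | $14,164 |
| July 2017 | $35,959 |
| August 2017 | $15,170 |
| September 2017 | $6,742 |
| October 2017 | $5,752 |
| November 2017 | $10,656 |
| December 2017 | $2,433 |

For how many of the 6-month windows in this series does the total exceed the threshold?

5

January 2017–June 2017: $34,705 + $694 + $30,703 + $2,486 + $1,474 + $14,164 = $84,226 (over)
February 2017–July 2017: $694 + $30,703 + $2,486 + $1,474 + $14,164 + $35,959 = $85,480 (over)
March 2017–August 2017: $30,703 + $2,486 + $1,474 + $14,164 + $35,959 + $15,170 = $99,956 (over)
April 2017–September 2017: $2,486 + $1,474 + $14,164 + $35,959 + $15,170 + $6,742 = $75,995 (under)
May 2017–October 2017: $1,474 + $14,164 + $35,959 + $15,170 + $6,742 + $5,752 = $79,261 (over)
June 2017–November 2017: $14,164 + $35,959 + $15,170 + $6,742 + $5,752 + $10,656 = $88,443 (over)
July 2017–December 2017: $35,959 + $15,170 + $6,742 + $5,752 + $10,656 + $2,433 = $76,712 (under)
5 windows exceed the threshold.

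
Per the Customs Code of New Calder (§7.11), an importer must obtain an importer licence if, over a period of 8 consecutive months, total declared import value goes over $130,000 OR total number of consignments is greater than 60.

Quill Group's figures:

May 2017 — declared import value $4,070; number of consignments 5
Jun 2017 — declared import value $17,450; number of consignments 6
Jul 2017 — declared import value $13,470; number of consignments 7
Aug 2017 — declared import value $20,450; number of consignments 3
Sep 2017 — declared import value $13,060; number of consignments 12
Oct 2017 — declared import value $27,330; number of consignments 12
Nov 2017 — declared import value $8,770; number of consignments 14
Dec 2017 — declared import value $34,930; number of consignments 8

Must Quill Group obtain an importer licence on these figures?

Total declared import value: $4,070 + $17,450 + $13,470 + $20,450 + $13,060 + $27,330 + $8,770 + $34,930 = $139,530 (> $130,000).
Total number of consignments: 5 + 6 + 7 + 3 + 12 + 12 + 14 + 8 = 67 (> 60).
The test is 'or': at least one threshold is exceeded.

Yes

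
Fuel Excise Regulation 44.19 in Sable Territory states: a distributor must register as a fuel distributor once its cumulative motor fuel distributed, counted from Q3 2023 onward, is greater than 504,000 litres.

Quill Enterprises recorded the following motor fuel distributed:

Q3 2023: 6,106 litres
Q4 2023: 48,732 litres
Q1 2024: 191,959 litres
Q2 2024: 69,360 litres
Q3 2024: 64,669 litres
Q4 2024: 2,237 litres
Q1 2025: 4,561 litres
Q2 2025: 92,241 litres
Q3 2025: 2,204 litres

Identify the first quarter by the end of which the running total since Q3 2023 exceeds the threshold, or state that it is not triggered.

Not triggered

Through Q3 2023: 6,106 litres
Through Q4 2023: 54,838 litres
Through Q1 2024: 246,797 litres
Through Q2 2024: 316,157 litres
Through Q3 2024: 380,826 litres
Through Q4 2024: 383,063 litres
Through Q1 2025: 387,624 litres
Through Q2 2025: 479,865 litres
Through Q3 2025: 482,069 litres
Final cumulative total 482,069 litres ≤ 504,000 litres; the threshold is never exceeded.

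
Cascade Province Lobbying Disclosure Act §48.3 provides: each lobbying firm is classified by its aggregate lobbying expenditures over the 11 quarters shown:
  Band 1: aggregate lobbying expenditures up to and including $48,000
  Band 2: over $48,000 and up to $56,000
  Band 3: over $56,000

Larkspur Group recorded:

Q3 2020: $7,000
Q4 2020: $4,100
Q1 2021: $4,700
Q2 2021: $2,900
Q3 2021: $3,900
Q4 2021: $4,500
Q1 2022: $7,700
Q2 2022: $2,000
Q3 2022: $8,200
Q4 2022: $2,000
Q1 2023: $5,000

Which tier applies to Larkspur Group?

Band 2

Aggregate lobbying expenditures: $7,000 + $4,100 + $4,700 + $2,900 + $3,900 + $4,500 + $7,700 + $2,000 + $8,200 + $2,000 + $5,000 = $52,000.
$48,000 < $52,000 ≤ $56,000, so Band 2 applies.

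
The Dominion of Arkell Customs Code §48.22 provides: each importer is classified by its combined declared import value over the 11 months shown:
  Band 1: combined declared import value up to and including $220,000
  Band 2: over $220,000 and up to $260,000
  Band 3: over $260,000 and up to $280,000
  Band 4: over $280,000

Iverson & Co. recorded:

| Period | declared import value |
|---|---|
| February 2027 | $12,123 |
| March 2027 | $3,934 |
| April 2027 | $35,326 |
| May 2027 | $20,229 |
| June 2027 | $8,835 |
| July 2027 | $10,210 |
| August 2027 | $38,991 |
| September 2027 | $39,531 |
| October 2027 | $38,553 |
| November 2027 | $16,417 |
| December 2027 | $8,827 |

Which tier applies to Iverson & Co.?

Band 2

Combined declared import value: $12,123 + $3,934 + $35,326 + $20,229 + $8,835 + $10,210 + $38,991 + $39,531 + $38,553 + $16,417 + $8,827 = $232,976.
$220,000 < $232,976 ≤ $260,000, so Band 2 applies.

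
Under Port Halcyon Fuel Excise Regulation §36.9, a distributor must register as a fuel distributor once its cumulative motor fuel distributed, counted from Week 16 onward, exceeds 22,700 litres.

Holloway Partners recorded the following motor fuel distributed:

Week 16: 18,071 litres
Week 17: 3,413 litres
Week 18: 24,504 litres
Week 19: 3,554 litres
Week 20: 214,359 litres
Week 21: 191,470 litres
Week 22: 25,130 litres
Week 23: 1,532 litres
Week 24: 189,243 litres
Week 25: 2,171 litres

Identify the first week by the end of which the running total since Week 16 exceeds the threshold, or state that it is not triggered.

Through Week 16: 18,071 litres
Through Week 17: 21,484 litres
Through Week 18: 45,988 litres ← exceeds threshold

Week 18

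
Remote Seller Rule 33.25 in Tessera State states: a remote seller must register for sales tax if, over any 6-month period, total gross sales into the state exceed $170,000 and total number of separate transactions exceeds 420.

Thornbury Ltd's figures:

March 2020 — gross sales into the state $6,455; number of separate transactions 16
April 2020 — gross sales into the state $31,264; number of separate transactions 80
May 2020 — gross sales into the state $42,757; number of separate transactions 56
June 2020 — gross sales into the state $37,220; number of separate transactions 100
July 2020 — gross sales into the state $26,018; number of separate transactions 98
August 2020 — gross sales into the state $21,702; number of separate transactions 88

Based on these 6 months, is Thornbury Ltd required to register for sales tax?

No

Total gross sales into the state: $6,455 + $31,264 + $42,757 + $37,220 + $26,018 + $21,702 = $165,416 (≤ $170,000).
Total number of separate transactions: 16 + 80 + 56 + 100 + 98 + 88 = 438 (> 420).
The test is 'and': the rule requires both, and at least one is not exceeded.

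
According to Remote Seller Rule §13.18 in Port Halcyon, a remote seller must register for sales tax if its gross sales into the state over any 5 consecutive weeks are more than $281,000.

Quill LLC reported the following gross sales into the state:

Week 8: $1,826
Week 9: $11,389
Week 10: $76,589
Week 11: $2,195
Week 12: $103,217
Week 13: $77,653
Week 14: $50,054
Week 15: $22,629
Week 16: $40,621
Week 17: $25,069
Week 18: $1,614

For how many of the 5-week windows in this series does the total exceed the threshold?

Week 8–Week 12: $1,826 + $11,389 + $76,589 + $2,195 + $103,217 = $195,216 (under)
Week 9–Week 13: $11,389 + $76,589 + $2,195 + $103,217 + $77,653 = $271,043 (under)
Week 10–Week 14: $76,589 + $2,195 + $103,217 + $77,653 + $50,054 = $309,708 (over)
Week 11–Week 15: $2,195 + $103,217 + $77,653 + $50,054 + $22,629 = $255,748 (under)
Week 12–Week 16: $103,217 + $77,653 + $50,054 + $22,629 + $40,621 = $294,174 (over)
Week 13–Week 17: $77,653 + $50,054 + $22,629 + $40,621 + $25,069 = $216,026 (under)
Week 14–Week 18: $50,054 + $22,629 + $40,621 + $25,069 + $1,614 = $139,987 (under)
2 windows exceed the threshold.

2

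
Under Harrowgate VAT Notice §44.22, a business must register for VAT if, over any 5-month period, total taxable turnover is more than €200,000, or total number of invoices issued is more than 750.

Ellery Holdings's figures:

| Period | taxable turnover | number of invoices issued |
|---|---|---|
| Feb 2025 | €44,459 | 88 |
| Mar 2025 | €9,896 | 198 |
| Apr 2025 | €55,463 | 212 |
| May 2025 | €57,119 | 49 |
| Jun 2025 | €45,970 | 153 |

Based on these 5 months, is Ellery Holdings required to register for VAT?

Yes

Total taxable turnover: €44,459 + €9,896 + €55,463 + €57,119 + €45,970 = €212,907 (> €200,000).
Total number of invoices issued: 88 + 198 + 212 + 49 + 153 = 700 (≤ 750).
The test is 'or': at least one threshold is exceeded.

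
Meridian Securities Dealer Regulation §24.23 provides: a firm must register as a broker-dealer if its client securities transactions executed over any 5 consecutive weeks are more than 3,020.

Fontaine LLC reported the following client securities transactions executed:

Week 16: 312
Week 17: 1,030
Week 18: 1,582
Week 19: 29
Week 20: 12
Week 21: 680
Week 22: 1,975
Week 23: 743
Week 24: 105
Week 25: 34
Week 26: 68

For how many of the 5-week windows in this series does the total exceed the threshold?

Week 16–Week 20: 312 + 1,030 + 1,582 + 29 + 12 = 2,965 (under)
Week 17–Week 21: 1,030 + 1,582 + 29 + 12 + 680 = 3,333 (over)
Week 18–Week 22: 1,582 + 29 + 12 + 680 + 1,975 = 4,278 (over)
Week 19–Week 23: 29 + 12 + 680 + 1,975 + 743 = 3,439 (over)
Week 20–Week 24: 12 + 680 + 1,975 + 743 + 105 = 3,515 (over)
Week 21–Week 25: 680 + 1,975 + 743 + 105 + 34 = 3,537 (over)
Week 22–Week 26: 1,975 + 743 + 105 + 34 + 68 = 2,925 (under)
5 windows exceed the threshold.

5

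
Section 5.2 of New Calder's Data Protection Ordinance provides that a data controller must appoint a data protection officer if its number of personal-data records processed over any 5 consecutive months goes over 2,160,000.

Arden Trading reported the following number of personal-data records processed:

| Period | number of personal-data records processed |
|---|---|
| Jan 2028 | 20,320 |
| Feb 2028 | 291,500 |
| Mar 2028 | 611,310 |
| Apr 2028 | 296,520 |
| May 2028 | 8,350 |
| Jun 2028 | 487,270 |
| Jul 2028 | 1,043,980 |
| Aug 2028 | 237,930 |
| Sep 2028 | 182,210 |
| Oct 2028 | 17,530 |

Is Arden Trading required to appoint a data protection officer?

Jan 2028–May 2028: 20,320 + 291,500 + 611,310 + 296,520 + 8,350 = 1,228,000 (under)
Feb 2028–Jun 2028: 291,500 + 611,310 + 296,520 + 8,350 + 487,270 = 1,694,950 (under)
Mar 2028–Jul 2028: 611,310 + 296,520 + 8,350 + 487,270 + 1,043,980 = 2,447,430 (over)
Apr 2028–Aug 2028: 296,520 + 8,350 + 487,270 + 1,043,980 + 237,930 = 2,074,050 (under)
May 2028–Sep 2028: 8,350 + 487,270 + 1,043,980 + 237,930 + 182,210 = 1,959,740 (under)
Jun 2028–Oct 2028: 487,270 + 1,043,980 + 237,930 + 182,210 + 17,530 = 1,968,920 (under)
At least one window exceeds 2,160,000.

Yes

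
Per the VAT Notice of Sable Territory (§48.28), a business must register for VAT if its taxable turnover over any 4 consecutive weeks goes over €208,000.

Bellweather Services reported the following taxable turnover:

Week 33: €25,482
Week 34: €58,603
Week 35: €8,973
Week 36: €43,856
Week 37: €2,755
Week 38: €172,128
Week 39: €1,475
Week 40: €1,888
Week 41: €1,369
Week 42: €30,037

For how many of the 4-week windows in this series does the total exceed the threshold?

2

Week 33–Week 36: €25,482 + €58,603 + €8,973 + €43,856 = €136,914 (under)
Week 34–Week 37: €58,603 + €8,973 + €43,856 + €2,755 = €114,187 (under)
Week 35–Week 38: €8,973 + €43,856 + €2,755 + €172,128 = €227,712 (over)
Week 36–Week 39: €43,856 + €2,755 + €172,128 + €1,475 = €220,214 (over)
Week 37–Week 40: €2,755 + €172,128 + €1,475 + €1,888 = €178,246 (under)
Week 38–Week 41: €172,128 + €1,475 + €1,888 + €1,369 = €176,860 (under)
Week 39–Week 42: €1,475 + €1,888 + €1,369 + €30,037 = €34,769 (under)
2 windows exceed the threshold.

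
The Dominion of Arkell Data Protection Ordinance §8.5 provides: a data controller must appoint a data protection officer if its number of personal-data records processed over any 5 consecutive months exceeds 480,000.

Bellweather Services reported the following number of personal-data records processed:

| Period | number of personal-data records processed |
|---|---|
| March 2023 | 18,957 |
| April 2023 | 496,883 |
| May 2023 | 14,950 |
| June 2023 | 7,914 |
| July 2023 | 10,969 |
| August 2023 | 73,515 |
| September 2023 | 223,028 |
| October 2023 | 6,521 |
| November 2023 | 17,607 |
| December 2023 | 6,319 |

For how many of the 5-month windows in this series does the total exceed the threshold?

March 2023–July 2023: 18,957 + 496,883 + 14,950 + 7,914 + 10,969 = 549,673 (over)
April 2023–August 2023: 496,883 + 14,950 + 7,914 + 10,969 + 73,515 = 604,231 (over)
May 2023–September 2023: 14,950 + 7,914 + 10,969 + 73,515 + 223,028 = 330,376 (under)
June 2023–October 2023: 7,914 + 10,969 + 73,515 + 223,028 + 6,521 = 321,947 (under)
July 2023–November 2023: 10,969 + 73,515 + 223,028 + 6,521 + 17,607 = 331,640 (under)
August 2023–December 2023: 73,515 + 223,028 + 6,521 + 17,607 + 6,319 = 326,990 (under)
2 windows exceed the threshold.

2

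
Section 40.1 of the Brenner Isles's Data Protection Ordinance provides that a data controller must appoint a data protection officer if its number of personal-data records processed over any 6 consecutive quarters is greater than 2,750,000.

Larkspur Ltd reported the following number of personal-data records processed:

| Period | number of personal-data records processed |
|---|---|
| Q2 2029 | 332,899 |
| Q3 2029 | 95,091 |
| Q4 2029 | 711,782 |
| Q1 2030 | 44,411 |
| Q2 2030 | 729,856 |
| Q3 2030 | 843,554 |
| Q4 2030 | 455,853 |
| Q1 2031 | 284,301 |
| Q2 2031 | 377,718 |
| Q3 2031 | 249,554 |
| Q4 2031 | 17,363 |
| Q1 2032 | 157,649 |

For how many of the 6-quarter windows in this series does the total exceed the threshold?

Q2 2029–Q3 2030: 332,899 + 95,091 + 711,782 + 44,411 + 729,856 + 843,554 = 2,757,593 (over)
Q3 2029–Q4 2030: 95,091 + 711,782 + 44,411 + 729,856 + 843,554 + 455,853 = 2,880,547 (over)
Q4 2029–Q1 2031: 711,782 + 44,411 + 729,856 + 843,554 + 455,853 + 284,301 = 3,069,757 (over)
Q1 2030–Q2 2031: 44,411 + 729,856 + 843,554 + 455,853 + 284,301 + 377,718 = 2,735,693 (under)
Q2 2030–Q3 2031: 729,856 + 843,554 + 455,853 + 284,301 + 377,718 + 249,554 = 2,940,836 (over)
Q3 2030–Q4 2031: 843,554 + 455,853 + 284,301 + 377,718 + 249,554 + 17,363 = 2,228,343 (under)
Q4 2030–Q1 2032: 455,853 + 284,301 + 377,718 + 249,554 + 17,363 + 157,649 = 1,542,438 (under)
4 windows exceed the threshold.

4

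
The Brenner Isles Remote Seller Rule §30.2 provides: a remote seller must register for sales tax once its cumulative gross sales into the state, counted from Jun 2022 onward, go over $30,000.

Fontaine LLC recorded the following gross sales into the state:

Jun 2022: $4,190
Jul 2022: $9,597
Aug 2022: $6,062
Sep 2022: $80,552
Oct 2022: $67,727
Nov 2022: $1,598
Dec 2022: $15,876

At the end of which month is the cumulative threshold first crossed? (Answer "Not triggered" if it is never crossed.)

Sep 2022

Through Jun 2022: $4,190
Through Jul 2022: $13,787
Through Aug 2022: $19,849
Through Sep 2022: $100,401 ← exceeds threshold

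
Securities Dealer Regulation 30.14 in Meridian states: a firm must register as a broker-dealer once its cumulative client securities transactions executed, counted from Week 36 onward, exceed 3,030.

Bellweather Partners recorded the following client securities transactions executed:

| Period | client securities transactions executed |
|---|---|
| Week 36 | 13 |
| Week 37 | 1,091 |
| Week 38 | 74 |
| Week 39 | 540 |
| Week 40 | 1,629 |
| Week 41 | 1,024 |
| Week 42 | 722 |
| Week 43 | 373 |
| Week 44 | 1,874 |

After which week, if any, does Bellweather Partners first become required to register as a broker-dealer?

Through Week 36: 13
Through Week 37: 1,104
Through Week 38: 1,178
Through Week 39: 1,718
Through Week 40: 3,347 ← exceeds threshold

Week 40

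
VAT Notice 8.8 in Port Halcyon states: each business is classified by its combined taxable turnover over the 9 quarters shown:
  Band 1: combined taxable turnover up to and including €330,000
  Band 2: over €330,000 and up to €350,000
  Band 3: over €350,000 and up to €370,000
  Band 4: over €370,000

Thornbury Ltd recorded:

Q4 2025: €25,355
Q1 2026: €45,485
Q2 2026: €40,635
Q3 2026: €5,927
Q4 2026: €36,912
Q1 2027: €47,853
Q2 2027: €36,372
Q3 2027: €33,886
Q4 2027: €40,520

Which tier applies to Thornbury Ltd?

Band 1

Combined taxable turnover: €25,355 + €45,485 + €40,635 + €5,927 + €36,912 + €47,853 + €36,372 + €33,886 + €40,520 = €312,945.
€312,945 ≤ €330,000, so Band 1 applies.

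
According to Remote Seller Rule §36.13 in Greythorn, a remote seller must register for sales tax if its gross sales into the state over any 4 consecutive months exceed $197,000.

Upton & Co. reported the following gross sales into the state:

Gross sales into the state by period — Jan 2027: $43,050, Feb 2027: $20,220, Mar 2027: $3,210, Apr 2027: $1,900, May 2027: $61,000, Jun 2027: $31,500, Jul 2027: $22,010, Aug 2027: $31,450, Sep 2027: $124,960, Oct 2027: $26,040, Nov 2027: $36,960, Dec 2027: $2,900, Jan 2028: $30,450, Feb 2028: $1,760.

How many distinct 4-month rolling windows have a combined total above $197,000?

3

Jan 2027–Apr 2027: $43,050 + $20,220 + $3,210 + $1,900 = $68,380 (under)
Feb 2027–May 2027: $20,220 + $3,210 + $1,900 + $61,000 = $86,330 (under)
Mar 2027–Jun 2027: $3,210 + $1,900 + $61,000 + $31,500 = $97,610 (under)
Apr 2027–Jul 2027: $1,900 + $61,000 + $31,500 + $22,010 = $116,410 (under)
May 2027–Aug 2027: $61,000 + $31,500 + $22,010 + $31,450 = $145,960 (under)
Jun 2027–Sep 2027: $31,500 + $22,010 + $31,450 + $124,960 = $209,920 (over)
Jul 2027–Oct 2027: $22,010 + $31,450 + $124,960 + $26,040 = $204,460 (over)
Aug 2027–Nov 2027: $31,450 + $124,960 + $26,040 + $36,960 = $219,410 (over)
Sep 2027–Dec 2027: $124,960 + $26,040 + $36,960 + $2,900 = $190,860 (under)
Oct 2027–Jan 2028: $26,040 + $36,960 + $2,900 + $30,450 = $96,350 (under)
Nov 2027–Feb 2028: $36,960 + $2,900 + $30,450 + $1,760 = $72,070 (under)
3 windows exceed the threshold.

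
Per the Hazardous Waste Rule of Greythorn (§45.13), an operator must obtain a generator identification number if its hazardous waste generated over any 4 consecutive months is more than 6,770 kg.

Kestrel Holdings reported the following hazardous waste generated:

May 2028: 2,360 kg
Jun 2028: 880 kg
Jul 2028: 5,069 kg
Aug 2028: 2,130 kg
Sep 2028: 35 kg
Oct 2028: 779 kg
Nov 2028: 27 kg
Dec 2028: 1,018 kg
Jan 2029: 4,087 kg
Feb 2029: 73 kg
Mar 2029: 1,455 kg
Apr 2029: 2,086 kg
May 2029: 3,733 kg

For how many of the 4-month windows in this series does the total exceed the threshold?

5

May 2028–Aug 2028: 2,360 kg + 880 kg + 5,069 kg + 2,130 kg = 10,439 kg (over)
Jun 2028–Sep 2028: 880 kg + 5,069 kg + 2,130 kg + 35 kg = 8,114 kg (over)
Jul 2028–Oct 2028: 5,069 kg + 2,130 kg + 35 kg + 779 kg = 8,013 kg (over)
Aug 2028–Nov 2028: 2,130 kg + 35 kg + 779 kg + 27 kg = 2,971 kg (under)
Sep 2028–Dec 2028: 35 kg + 779 kg + 27 kg + 1,018 kg = 1,859 kg (under)
Oct 2028–Jan 2029: 779 kg + 27 kg + 1,018 kg + 4,087 kg = 5,911 kg (under)
Nov 2028–Feb 2029: 27 kg + 1,018 kg + 4,087 kg + 73 kg = 5,205 kg (under)
Dec 2028–Mar 2029: 1,018 kg + 4,087 kg + 73 kg + 1,455 kg = 6,633 kg (under)
Jan 2029–Apr 2029: 4,087 kg + 73 kg + 1,455 kg + 2,086 kg = 7,701 kg (over)
Feb 2029–May 2029: 73 kg + 1,455 kg + 2,086 kg + 3,733 kg = 7,347 kg (over)
5 windows exceed the threshold.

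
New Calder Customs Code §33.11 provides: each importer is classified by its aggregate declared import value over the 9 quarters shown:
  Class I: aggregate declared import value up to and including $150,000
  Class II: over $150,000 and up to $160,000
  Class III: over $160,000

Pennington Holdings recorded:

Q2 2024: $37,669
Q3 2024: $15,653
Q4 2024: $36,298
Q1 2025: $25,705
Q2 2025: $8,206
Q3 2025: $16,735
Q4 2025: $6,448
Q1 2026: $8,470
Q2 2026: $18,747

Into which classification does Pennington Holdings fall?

Class III

Aggregate declared import value: $37,669 + $15,653 + $36,298 + $25,705 + $8,206 + $16,735 + $6,448 + $8,470 + $18,747 = $173,931.
$173,931 > $160,000, so Class III applies.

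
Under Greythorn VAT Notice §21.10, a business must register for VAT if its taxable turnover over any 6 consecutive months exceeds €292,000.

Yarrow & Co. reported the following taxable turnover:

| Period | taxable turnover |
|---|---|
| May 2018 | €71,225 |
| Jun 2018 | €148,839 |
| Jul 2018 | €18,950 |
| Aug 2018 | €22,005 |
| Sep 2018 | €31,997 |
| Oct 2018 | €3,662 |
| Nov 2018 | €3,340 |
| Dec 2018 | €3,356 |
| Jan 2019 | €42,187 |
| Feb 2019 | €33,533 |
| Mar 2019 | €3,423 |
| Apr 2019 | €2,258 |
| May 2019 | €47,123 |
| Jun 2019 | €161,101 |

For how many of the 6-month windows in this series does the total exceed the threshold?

May 2018–Oct 2018: €71,225 + €148,839 + €18,950 + €22,005 + €31,997 + €3,662 = €296,678 (over)
Jun 2018–Nov 2018: €148,839 + €18,950 + €22,005 + €31,997 + €3,662 + €3,340 = €228,793 (under)
Jul 2018–Dec 2018: €18,950 + €22,005 + €31,997 + €3,662 + €3,340 + €3,356 = €83,310 (under)
Aug 2018–Jan 2019: €22,005 + €31,997 + €3,662 + €3,340 + €3,356 + €42,187 = €106,547 (under)
Sep 2018–Feb 2019: €31,997 + €3,662 + €3,340 + €3,356 + €42,187 + €33,533 = €118,075 (under)
Oct 2018–Mar 2019: €3,662 + €3,340 + €3,356 + €42,187 + €33,533 + €3,423 = €89,501 (under)
Nov 2018–Apr 2019: €3,340 + €3,356 + €42,187 + €33,533 + €3,423 + €2,258 = €88,097 (under)
Dec 2018–May 2019: €3,356 + €42,187 + €33,533 + €3,423 + €2,258 + €47,123 = €131,880 (under)
Jan 2019–Jun 2019: €42,187 + €33,533 + €3,423 + €2,258 + €47,123 + €161,101 = €289,625 (under)
1 window exceeds the threshold.

1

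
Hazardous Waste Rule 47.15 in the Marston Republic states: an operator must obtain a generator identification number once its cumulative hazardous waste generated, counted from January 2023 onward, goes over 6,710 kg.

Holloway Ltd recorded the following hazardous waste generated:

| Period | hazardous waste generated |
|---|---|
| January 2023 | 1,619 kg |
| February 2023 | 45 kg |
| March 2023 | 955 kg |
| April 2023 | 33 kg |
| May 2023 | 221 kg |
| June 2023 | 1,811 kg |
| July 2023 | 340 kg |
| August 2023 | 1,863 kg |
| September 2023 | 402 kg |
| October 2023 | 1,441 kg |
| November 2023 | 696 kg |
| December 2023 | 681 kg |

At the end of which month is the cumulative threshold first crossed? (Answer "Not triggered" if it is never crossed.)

Through January 2023: 1,619 kg
Through February 2023: 1,664 kg
Through March 2023: 2,619 kg
Through April 2023: 2,652 kg
Through May 2023: 2,873 kg
Through June 2023: 4,684 kg
Through July 2023: 5,024 kg
Through August 2023: 6,887 kg ← exceeds threshold

August 2023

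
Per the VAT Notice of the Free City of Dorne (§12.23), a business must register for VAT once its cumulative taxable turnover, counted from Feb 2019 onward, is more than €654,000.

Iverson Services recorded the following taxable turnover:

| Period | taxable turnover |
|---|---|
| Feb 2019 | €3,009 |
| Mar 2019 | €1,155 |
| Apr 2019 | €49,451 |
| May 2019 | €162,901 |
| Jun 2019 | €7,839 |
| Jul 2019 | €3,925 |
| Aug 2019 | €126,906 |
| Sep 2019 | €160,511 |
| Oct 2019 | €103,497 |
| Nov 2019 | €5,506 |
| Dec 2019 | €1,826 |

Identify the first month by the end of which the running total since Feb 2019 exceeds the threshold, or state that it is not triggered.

Through Feb 2019: €3,009
Through Mar 2019: €4,164
Through Apr 2019: €53,615
Through May 2019: €216,516
Through Jun 2019: €224,355
Through Jul 2019: €228,280
Through Aug 2019: €355,186
Through Sep 2019: €515,697
Through Oct 2019: €619,194
Through Nov 2019: €624,700
Through Dec 2019: €626,526
Final cumulative total €626,526 ≤ €654,000; the threshold is never exceeded.

Not triggered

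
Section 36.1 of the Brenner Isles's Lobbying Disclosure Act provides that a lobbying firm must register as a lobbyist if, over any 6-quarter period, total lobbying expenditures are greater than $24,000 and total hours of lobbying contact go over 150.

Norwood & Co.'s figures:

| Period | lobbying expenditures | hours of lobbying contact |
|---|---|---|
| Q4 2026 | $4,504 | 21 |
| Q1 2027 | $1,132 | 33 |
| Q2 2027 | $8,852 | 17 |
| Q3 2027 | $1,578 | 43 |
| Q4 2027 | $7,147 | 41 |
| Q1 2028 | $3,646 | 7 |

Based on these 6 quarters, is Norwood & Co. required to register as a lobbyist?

Yes

Total lobbying expenditures: $4,504 + $1,132 + $8,852 + $1,578 + $7,147 + $3,646 = $26,859 (> $24,000).
Total hours of lobbying contact: 21 + 33 + 17 + 43 + 41 + 7 = 162 (> 150).
The test is 'and': both thresholds are exceeded.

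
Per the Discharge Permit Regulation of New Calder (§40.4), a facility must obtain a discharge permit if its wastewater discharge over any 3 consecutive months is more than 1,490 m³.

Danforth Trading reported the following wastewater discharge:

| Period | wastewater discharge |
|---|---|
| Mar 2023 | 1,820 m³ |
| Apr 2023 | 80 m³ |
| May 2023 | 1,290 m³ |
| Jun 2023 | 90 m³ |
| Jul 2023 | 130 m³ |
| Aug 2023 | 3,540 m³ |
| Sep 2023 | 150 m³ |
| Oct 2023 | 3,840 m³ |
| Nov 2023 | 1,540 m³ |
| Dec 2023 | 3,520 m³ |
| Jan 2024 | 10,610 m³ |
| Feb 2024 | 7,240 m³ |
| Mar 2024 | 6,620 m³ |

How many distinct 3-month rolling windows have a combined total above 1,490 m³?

Mar 2023–May 2023: 1,820 m³ + 80 m³ + 1,290 m³ = 3,190 m³ (over)
Apr 2023–Jun 2023: 80 m³ + 1,290 m³ + 90 m³ = 1,460 m³ (under)
May 2023–Jul 2023: 1,290 m³ + 90 m³ + 130 m³ = 1,510 m³ (over)
Jun 2023–Aug 2023: 90 m³ + 130 m³ + 3,540 m³ = 3,760 m³ (over)
Jul 2023–Sep 2023: 130 m³ + 3,540 m³ + 150 m³ = 3,820 m³ (over)
Aug 2023–Oct 2023: 3,540 m³ + 150 m³ + 3,840 m³ = 7,530 m³ (over)
Sep 2023–Nov 2023: 150 m³ + 3,840 m³ + 1,540 m³ = 5,530 m³ (over)
Oct 2023–Dec 2023: 3,840 m³ + 1,540 m³ + 3,520 m³ = 8,900 m³ (over)
Nov 2023–Jan 2024: 1,540 m³ + 3,520 m³ + 10,610 m³ = 15,670 m³ (over)
Dec 2023–Feb 2024: 3,520 m³ + 10,610 m³ + 7,240 m³ = 21,370 m³ (over)
Jan 2024–Mar 2024: 10,610 m³ + 7,240 m³ + 6,620 m³ = 24,470 m³ (over)
10 windows exceed the threshold.

10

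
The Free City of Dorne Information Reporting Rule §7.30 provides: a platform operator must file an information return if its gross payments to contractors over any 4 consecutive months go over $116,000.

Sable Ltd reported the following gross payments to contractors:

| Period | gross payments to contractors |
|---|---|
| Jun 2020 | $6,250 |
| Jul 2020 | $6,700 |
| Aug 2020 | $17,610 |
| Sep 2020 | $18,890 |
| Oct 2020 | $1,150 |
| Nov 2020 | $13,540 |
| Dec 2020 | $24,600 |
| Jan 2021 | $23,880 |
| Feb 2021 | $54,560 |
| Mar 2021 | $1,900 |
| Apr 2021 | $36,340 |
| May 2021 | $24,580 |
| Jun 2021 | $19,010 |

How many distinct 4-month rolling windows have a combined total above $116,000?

Jun 2020–Sep 2020: $6,250 + $6,700 + $17,610 + $18,890 = $49,450 (under)
Jul 2020–Oct 2020: $6,700 + $17,610 + $18,890 + $1,150 = $44,350 (under)
Aug 2020–Nov 2020: $17,610 + $18,890 + $1,150 + $13,540 = $51,190 (under)
Sep 2020–Dec 2020: $18,890 + $1,150 + $13,540 + $24,600 = $58,180 (under)
Oct 2020–Jan 2021: $1,150 + $13,540 + $24,600 + $23,880 = $63,170 (under)
Nov 2020–Feb 2021: $13,540 + $24,600 + $23,880 + $54,560 = $116,580 (over)
Dec 2020–Mar 2021: $24,600 + $23,880 + $54,560 + $1,900 = $104,940 (under)
Jan 2021–Apr 2021: $23,880 + $54,560 + $1,900 + $36,340 = $116,680 (over)
Feb 2021–May 2021: $54,560 + $1,900 + $36,340 + $24,580 = $117,380 (over)
Mar 2021–Jun 2021: $1,900 + $36,340 + $24,580 + $19,010 = $81,830 (under)
3 windows exceed the threshold.

3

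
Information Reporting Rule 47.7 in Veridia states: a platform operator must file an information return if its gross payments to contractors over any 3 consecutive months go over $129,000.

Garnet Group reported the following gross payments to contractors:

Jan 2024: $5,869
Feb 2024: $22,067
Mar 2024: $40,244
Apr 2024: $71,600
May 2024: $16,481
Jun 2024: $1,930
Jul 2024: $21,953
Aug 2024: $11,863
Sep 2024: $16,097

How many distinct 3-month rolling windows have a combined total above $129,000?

1

Jan 2024–Mar 2024: $5,869 + $22,067 + $40,244 = $68,180 (under)
Feb 2024–Apr 2024: $22,067 + $40,244 + $71,600 = $133,911 (over)
Mar 2024–May 2024: $40,244 + $71,600 + $16,481 = $128,325 (under)
Apr 2024–Jun 2024: $71,600 + $16,481 + $1,930 = $90,011 (under)
May 2024–Jul 2024: $16,481 + $1,930 + $21,953 = $40,364 (under)
Jun 2024–Aug 2024: $1,930 + $21,953 + $11,863 = $35,746 (under)
Jul 2024–Sep 2024: $21,953 + $11,863 + $16,097 = $49,913 (under)
1 window exceeds the threshold.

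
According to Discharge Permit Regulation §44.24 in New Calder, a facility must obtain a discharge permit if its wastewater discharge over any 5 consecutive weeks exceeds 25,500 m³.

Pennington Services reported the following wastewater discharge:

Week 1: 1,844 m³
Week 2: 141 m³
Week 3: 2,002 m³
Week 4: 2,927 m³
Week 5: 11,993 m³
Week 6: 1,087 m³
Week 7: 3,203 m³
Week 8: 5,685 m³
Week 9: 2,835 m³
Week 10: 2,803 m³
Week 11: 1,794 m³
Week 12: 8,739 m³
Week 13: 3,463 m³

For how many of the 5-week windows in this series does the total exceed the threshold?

Week 1–Week 5: 1,844 m³ + 141 m³ + 2,002 m³ + 2,927 m³ + 11,993 m³ = 18,907 m³ (under)
Week 2–Week 6: 141 m³ + 2,002 m³ + 2,927 m³ + 11,993 m³ + 1,087 m³ = 18,150 m³ (under)
Week 3–Week 7: 2,002 m³ + 2,927 m³ + 11,993 m³ + 1,087 m³ + 3,203 m³ = 21,212 m³ (under)
Week 4–Week 8: 2,927 m³ + 11,993 m³ + 1,087 m³ + 3,203 m³ + 5,685 m³ = 24,895 m³ (under)
Week 5–Week 9: 11,993 m³ + 1,087 m³ + 3,203 m³ + 5,685 m³ + 2,835 m³ = 24,803 m³ (under)
Week 6–Week 10: 1,087 m³ + 3,203 m³ + 5,685 m³ + 2,835 m³ + 2,803 m³ = 15,613 m³ (under)
Week 7–Week 11: 3,203 m³ + 5,685 m³ + 2,835 m³ + 2,803 m³ + 1,794 m³ = 16,320 m³ (under)
Week 8–Week 12: 5,685 m³ + 2,835 m³ + 2,803 m³ + 1,794 m³ + 8,739 m³ = 21,856 m³ (under)
Week 9–Week 13: 2,835 m³ + 2,803 m³ + 1,794 m³ + 8,739 m³ + 3,463 m³ = 19,634 m³ (under)
0 windows exceed the threshold.

0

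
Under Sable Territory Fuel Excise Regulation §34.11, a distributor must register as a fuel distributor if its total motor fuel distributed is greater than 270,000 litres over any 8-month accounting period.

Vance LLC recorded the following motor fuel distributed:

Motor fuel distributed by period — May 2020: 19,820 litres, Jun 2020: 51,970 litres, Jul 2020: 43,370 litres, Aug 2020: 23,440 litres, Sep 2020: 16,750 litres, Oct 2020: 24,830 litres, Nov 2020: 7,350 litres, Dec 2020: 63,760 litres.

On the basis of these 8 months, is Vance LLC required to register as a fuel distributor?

No

Total motor fuel distributed: 19,820 litres + 51,970 litres + 43,370 litres + 23,440 litres + 16,750 litres + 24,830 litres + 7,350 litres + 63,760 litres = 251,290 litres.
251,290 litres ≤ 270,000 litres, so the threshold is not exceeded.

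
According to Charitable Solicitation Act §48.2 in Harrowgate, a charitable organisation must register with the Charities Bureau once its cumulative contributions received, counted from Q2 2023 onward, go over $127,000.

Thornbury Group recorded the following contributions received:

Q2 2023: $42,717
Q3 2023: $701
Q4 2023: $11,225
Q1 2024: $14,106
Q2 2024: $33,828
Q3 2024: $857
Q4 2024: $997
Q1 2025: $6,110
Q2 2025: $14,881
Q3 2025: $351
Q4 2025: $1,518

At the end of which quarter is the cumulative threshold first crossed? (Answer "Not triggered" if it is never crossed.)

Q4 2025

Through Q2 2023: $42,717
Through Q3 2023: $43,418
Through Q4 2023: $54,643
Through Q1 2024: $68,749
Through Q2 2024: $102,577
Through Q3 2024: $103,434
Through Q4 2024: $104,431
Through Q1 2025: $110,541
Through Q2 2025: $125,422
Through Q3 2025: $125,773
Through Q4 2025: $127,291 ← exceeds threshold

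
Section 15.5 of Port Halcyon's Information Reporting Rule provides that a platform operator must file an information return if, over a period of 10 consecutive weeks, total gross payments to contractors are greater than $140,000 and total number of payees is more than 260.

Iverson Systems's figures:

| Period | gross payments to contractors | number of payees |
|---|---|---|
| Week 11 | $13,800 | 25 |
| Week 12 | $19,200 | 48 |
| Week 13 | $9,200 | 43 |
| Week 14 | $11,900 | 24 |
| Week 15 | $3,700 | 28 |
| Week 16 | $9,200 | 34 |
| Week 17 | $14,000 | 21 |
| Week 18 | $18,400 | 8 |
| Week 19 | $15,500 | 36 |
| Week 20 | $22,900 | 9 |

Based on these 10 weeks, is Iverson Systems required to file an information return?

No

Total gross payments to contractors: $13,800 + $19,200 + $9,200 + $11,900 + $3,700 + $9,200 + $14,000 + $18,400 + $15,500 + $22,900 = $137,800 (≤ $140,000).
Total number of payees: 25 + 48 + 43 + 24 + 28 + 34 + 21 + 8 + 36 + 9 = 276 (> 260).
The test is 'and': the rule requires both, and at least one is not exceeded.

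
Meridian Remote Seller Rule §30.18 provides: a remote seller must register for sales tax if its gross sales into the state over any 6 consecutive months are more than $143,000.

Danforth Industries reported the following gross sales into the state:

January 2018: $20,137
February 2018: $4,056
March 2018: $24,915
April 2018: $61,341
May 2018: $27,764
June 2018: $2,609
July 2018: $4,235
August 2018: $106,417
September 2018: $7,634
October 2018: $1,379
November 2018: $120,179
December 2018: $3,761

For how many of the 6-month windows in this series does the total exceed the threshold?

5

January 2018–June 2018: $20,137 + $4,056 + $24,915 + $61,341 + $27,764 + $2,609 = $140,822 (under)
February 2018–July 2018: $4,056 + $24,915 + $61,341 + $27,764 + $2,609 + $4,235 = $124,920 (under)
March 2018–August 2018: $24,915 + $61,341 + $27,764 + $2,609 + $4,235 + $106,417 = $227,281 (over)
April 2018–September 2018: $61,341 + $27,764 + $2,609 + $4,235 + $106,417 + $7,634 = $210,000 (over)
May 2018–October 2018: $27,764 + $2,609 + $4,235 + $106,417 + $7,634 + $1,379 = $150,038 (over)
June 2018–November 2018: $2,609 + $4,235 + $106,417 + $7,634 + $1,379 + $120,179 = $242,453 (over)
July 2018–December 2018: $4,235 + $106,417 + $7,634 + $1,379 + $120,179 + $3,761 = $243,605 (over)
5 windows exceed the threshold.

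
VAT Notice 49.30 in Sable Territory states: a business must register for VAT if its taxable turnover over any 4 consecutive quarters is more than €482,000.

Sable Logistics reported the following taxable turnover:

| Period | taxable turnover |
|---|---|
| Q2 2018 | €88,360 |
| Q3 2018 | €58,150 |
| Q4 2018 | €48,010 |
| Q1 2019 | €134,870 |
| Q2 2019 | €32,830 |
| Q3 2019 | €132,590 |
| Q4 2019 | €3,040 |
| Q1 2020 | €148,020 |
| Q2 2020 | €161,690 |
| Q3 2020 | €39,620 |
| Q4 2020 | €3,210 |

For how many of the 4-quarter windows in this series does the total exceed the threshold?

0

Q2 2018–Q1 2019: €88,360 + €58,150 + €48,010 + €134,870 = €329,390 (under)
Q3 2018–Q2 2019: €58,150 + €48,010 + €134,870 + €32,830 = €273,860 (under)
Q4 2018–Q3 2019: €48,010 + €134,870 + €32,830 + €132,590 = €348,300 (under)
Q1 2019–Q4 2019: €134,870 + €32,830 + €132,590 + €3,040 = €303,330 (under)
Q2 2019–Q1 2020: €32,830 + €132,590 + €3,040 + €148,020 = €316,480 (under)
Q3 2019–Q2 2020: €132,590 + €3,040 + €148,020 + €161,690 = €445,340 (under)
Q4 2019–Q3 2020: €3,040 + €148,020 + €161,690 + €39,620 = €352,370 (under)
Q1 2020–Q4 2020: €148,020 + €161,690 + €39,620 + €3,210 = €352,540 (under)
0 windows exceed the threshold.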